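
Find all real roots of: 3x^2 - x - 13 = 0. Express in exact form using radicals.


Using the quadratic formula: x = (-b ± sqrt(b^2 - 4ac)) / (2a)
Here a = 3, b = -1, c = -13
Discriminant = b^2 - 4ac = (-1)^2 - 4(3)(-13) = 1 + 156 = 157
Since discriminant = 157 > 0, there are two real roots.
x = (1 ± sqrt(157)) / 6
Numerically: x ≈ 2.2550 or x ≈ -1.9217

x = (1 + sqrt(157)) / 6 or x = (1 - sqrt(157)) / 6


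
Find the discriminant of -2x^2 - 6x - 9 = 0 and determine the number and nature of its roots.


For ax^2 + bx + c = 0, discriminant D = b^2 - 4ac
Here a = -2, b = -6, c = -9
D = (-6)^2 - 4(-2)(-9) = 36 - 72 = -36

D = -36 < 0
The equation has no real roots (2 complex conjugate roots).

Discriminant = -36, no real roots (2 complex conjugate roots)


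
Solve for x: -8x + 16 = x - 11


Starting with: -8x + 16 = x - 11
Move all x terms to left: (-8 - 1)x = -11 - 16
Simplify: -9x = -27
Divide both sides by -9: x = 3

x = 3


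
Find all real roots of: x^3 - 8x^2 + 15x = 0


The constant term is 0, so x = 0 is a root. Factor out x:
  x(x^2 - 8x + 15) = 0
Solve the quadratic x^2 - 8x + 15 = 0: discriminant = (-8)^2 - 4(1)(15) = 64 - 60 = 4.
sqrt(4) = 2, so x = (8 ± 2)/2: x = 5 or x = 3.

x = 0, x = 3, x = 5


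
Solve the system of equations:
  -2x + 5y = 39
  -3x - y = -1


Using Cramer's rule:
Determinant D = (-2)(-1) - (-3)(5) = 2 + 15 = 17
Dx = (39)(-1) - (-1)(5) = -39 + 5 = -34
Dy = (-2)(-1) - (-3)(39) = 2 + 117 = 119
x = Dx/D = -34/17 = -2
y = Dy/D = 119/17 = 7

x = -2, y = 7


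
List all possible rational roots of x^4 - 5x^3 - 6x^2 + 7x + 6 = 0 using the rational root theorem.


Rational root theorem: possible roots are ±p/q where:
  p divides the constant term (6): p ∈ {1, 2, 3, 6}
  q divides the leading coefficient (1): q ∈ {1}

All possible rational roots: -6, -3, -2, -1, 1, 2, 3, 6

-6, -3, -2, -1, 1, 2, 3, 6


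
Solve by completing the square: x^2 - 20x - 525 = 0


Start: x^2 - 20x - 525 = 0
Move constant: x^2 - 20x = 525
Half of -20 is -10, squared is 100
Add 100 to both sides: x^2 - 20x + 100 = 625
(x - 10)^2 = 625
x - 10 = ±25
x = 10 + 25 = 35 or x = 10 - 25 = -15

x = -15, x = 35


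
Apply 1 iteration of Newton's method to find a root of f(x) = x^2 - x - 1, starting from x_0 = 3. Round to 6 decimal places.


Newton's method: x_(n+1) = x_n - f(x_n)/f'(x_n)
f(x) = x^2 - x - 1
f'(x) = 2x - 1

Iteration 1:
  f(3.000000) = 5.000000
  f'(3.000000) = 5.000000
  x_1 = 3.000000 - (5.000000)/(5.000000) = 2.000000

x_1 = 2.000000


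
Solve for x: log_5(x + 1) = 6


Convert to exponential form: x + 1 = 5^6 = 15625
x = 15625 - 1 = 15624
Check: log_5(15624 + 1) = log_5(15625) = log_5(15625) = 6 ✓

x = 15624


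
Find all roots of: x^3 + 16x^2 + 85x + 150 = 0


Let p(x) = x^3 + 16x^2 + 85x + 150. By the rational root theorem (leading coefficient 1), any rational root is an integer divisor of 150: try ±1, ±2, ... in turn.
Test x = 1: value = 252 ≠ 0.
Test x = -1: value = 80 ≠ 0.
Test x = 2: value = 392 ≠ 0.
Test x = -2: value = 36 ≠ 0.
Test x = 3: value = 576 ≠ 0.
Test x = -3: value = 12 ≠ 0.
Test x = 5: value = 1100 ≠ 0.
Test x = -5: value = 0 ✓, so (x + 5) is a factor.
Synthetic division by (x + 5): bring down 1; 1(-5) + 16 = 11; 11(-5) + 85 = 30; 30(-5) + 150 = 0 → quotient x^2 + 11x + 30, remainder 0.
Solve the quadratic x^2 + 11x + 30 = 0: discriminant = 11^2 - 4(1)(30) = 121 - 120 = 1.
sqrt(1) = 1, so x = (-11 ± 1)/2: x = -5 or x = -6.
Collecting all roots found:

x = -6, x = -5 (multiplicity 2)


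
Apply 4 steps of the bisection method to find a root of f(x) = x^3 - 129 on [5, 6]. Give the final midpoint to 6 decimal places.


f(x) = x^3 - 129
f(5) = -4 < 0
f(6) = 87 > 0

Step 1: midpoint = (5.000000 + 6.000000)/2 = 5.500000
  f(5.500000) = 37.375000
  f(mid) > 0, so root is in [5.000000, 5.500000]

Step 2: midpoint = (5.000000 + 5.500000)/2 = 5.250000
  f(5.250000) = 15.703125
  f(mid) > 0, so root is in [5.000000, 5.250000]

Step 3: midpoint = (5.000000 + 5.250000)/2 = 5.125000
  f(5.125000) = 5.611328
  f(mid) > 0, so root is in [5.000000, 5.125000]

Step 4: midpoint = (5.000000 + 5.125000)/2 = 5.062500
  f(5.062500) = 0.746338
  f(mid) > 0, so root is in [5.000000, 5.062500]

midpoint = 5.062500


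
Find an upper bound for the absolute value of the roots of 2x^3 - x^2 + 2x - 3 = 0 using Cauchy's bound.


Cauchy's bound: all roots r satisfy |r| <= 1 + max(|a_i/a_n|) for i = 0,...,n-1
where a_n is the leading coefficient.

Coefficients: [2, -1, 2, -3]
Leading coefficient a_n = 2
Ratios |a_i/a_n|: 1/2, 1, 3/2
Maximum ratio: 3/2
Cauchy's bound: |r| <= 1 + 3/2 = 5/2

Upper bound = 5/2


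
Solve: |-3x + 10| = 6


An absolute value equation |expr| = 6 gives two cases:
Case 1: -3x + 10 = 6
  -3x = -4, so x = 4/3
Case 2: -3x + 10 = -6
  -3x = -16, so x = 16/3

x = 4/3, x = 16/3


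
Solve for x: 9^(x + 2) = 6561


Express both sides with the same base.
6561 = 9^4
Since the bases match, equate exponents: x + 2 = 4
So x = 4 - (2) = 2

x = 2


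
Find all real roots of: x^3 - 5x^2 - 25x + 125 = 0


Let p(x) = x^3 - 5x^2 - 25x + 125. By the rational root theorem (leading coefficient 1), any rational root is an integer divisor of 125: try ±1, ±2, ... in turn.
Test x = 1: value = 96 ≠ 0.
Test x = -1: value = 144 ≠ 0.
Test x = 5: value = 0 ✓, so (x - 5) is a factor.
Synthetic division by (x - 5): bring down 1; 1(5) - 5 = 0; 0(5) - 25 = -25; (-25)(5) + 125 = 0 → quotient x^2 - 25, remainder 0.
Solve the quadratic x^2 - 25 = 0: discriminant = 0^2 - 4(1)(-25) = 0 + 100 = 100.
sqrt(100) = 10, so x = (0 ± 10)/2: x = 5 or x = -5.

x = -5, x = 5 (multiplicity 2)


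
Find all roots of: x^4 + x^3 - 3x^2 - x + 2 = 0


Let p(x) = x^4 + x^3 - 3x^2 - x + 2. By the rational root theorem (leading coefficient 1), any rational root is an integer divisor of 2: try ±1, ±2, ... in turn.
Test x = 1: value = 0 ✓, so (x - 1) is a factor.
Synthetic division by (x - 1): bring down 1; 1(1) + 1 = 2; 2(1) - 3 = -1; (-1)(1) - 1 = -2; (-2)(1) + 2 = 0 → quotient x^3 + 2x^2 - x - 2, remainder 0.
Continue with the quotient x^3 + 2x^2 - x - 2 (candidates must divide 2; re-test x = 1 first in case it repeats).
Test x = 1: value = 0 ✓, so (x - 1) is a factor.
Synthetic division by (x - 1): bring down 1; 1(1) + 2 = 3; 3(1) - 1 = 2; 2(1) - 2 = 0 → quotient x^2 + 3x + 2, remainder 0.
Solve the quadratic x^2 + 3x + 2 = 0: discriminant = 3^2 - 4(1)(2) = 9 - 8 = 1.
sqrt(1) = 1, so x = (-3 ± 1)/2: x = -1 or x = -2.
Collecting all roots found:

x = -2, x = -1, x = 1 (multiplicity 2)


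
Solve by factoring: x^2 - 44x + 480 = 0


We need two numbers that multiply to 480 and add to -44.
Those numbers are -20 and -24 (since (-20) * (-24) = 480 and (-20) + (-24) = -44).
So x^2 - 44x + 480 = (x - 20)(x - 24) = 0
Setting each factor to zero: x = 20 or x = 24

x = 20, x = 24


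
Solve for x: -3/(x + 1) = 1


Multiply both sides by (x + 1): -3 = 1(x + 1)
Distribute: -3 = x + 1
x = -3 - 1 = -4
x = -4

x = -4


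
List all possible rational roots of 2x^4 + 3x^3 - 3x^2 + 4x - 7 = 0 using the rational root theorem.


Rational root theorem: possible roots are ±p/q where:
  p divides the constant term (-7): p ∈ {1, 7}
  q divides the leading coefficient (2): q ∈ {1, 2}

All possible rational roots: -7, -7/2, -1, -1/2, 1/2, 1, 7/2, 7

-7, -7/2, -1, -1/2, 1/2, 1, 7/2, 7


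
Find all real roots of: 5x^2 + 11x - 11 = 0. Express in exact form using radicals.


Using the quadratic formula: x = (-b ± sqrt(b^2 - 4ac)) / (2a)
Here a = 5, b = 11, c = -11
Discriminant = b^2 - 4ac = 11^2 - 4(5)(-11) = 121 + 220 = 341
Since discriminant = 341 > 0, there are two real roots.
x = (-11 ± sqrt(341)) / 10
Numerically: x ≈ 0.7466 or x ≈ -2.9466

x = (-11 + sqrt(341)) / 10 or x = (-11 - sqrt(341)) / 10


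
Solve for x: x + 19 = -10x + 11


Starting with: x + 19 = -10x + 11
Move all x terms to left: (1 + 10)x = 11 - 19
Simplify: 11x = -8
Divide both sides by 11: x = -8/11

x = -8/11


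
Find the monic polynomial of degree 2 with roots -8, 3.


A monic polynomial with roots -8, 3 is:
p(x) = (x + 8)(x - 3)
After multiplying by (x + 8): x + 8
After multiplying by (x - 3): x^2 + 5x - 24

x^2 + 5x - 24


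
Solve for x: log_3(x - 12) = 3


Convert to exponential form: x - 12 = 3^3 = 27
x = 27 + 12 = 39
Check: log_3(39 - 12) = log_3(27) = log_3(27) = 3 ✓

x = 39


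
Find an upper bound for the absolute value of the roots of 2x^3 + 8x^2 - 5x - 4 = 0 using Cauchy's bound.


Cauchy's bound: all roots r satisfy |r| <= 1 + max(|a_i/a_n|) for i = 0,...,n-1
where a_n is the leading coefficient.

Coefficients: [2, 8, -5, -4]
Leading coefficient a_n = 2
Ratios |a_i/a_n|: 4, 5/2, 2
Maximum ratio: 4
Cauchy's bound: |r| <= 1 + 4 = 5

Upper bound = 5


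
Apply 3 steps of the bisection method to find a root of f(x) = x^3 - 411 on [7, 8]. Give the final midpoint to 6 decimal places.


f(x) = x^3 - 411
f(7) = -68 < 0
f(8) = 101 > 0

Step 1: midpoint = (7.000000 + 8.000000)/2 = 7.500000
  f(7.500000) = 10.875000
  f(mid) > 0, so root is in [7.000000, 7.500000]

Step 2: midpoint = (7.000000 + 7.500000)/2 = 7.250000
  f(7.250000) = -29.921875
  f(mid) < 0, so root is in [7.250000, 7.500000]

Step 3: midpoint = (7.250000 + 7.500000)/2 = 7.375000
  f(7.375000) = -9.869141
  f(mid) < 0, so root is in [7.375000, 7.500000]

midpoint = 7.375000


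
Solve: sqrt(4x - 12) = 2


Square both sides: 4x - 12 = 2^2 = 4
4x = 4 + 12 = 16
x = 4
Check: sqrt(4*4 - 12) = sqrt(4) = 2 ✓

x = 4


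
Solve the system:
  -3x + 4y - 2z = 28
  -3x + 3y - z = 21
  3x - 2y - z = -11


Using Cramer's rule. Expand each determinant along the first row.
D  = (-3)*[3*(-1) - (-1)*(-2)] - 4*[(-3)*(-1) - (-1)*3] + (-2)*[(-3)*(-2) - 3*3]
  = (-3)*(-5) - 4*(6) + (-2)*(-3) = -3
Dx = 28*[3*(-1) - (-1)*(-2)] - 4*[21*(-1) - (-1)*(-11)] + (-2)*[21*(-2) - 3*(-11)]
  = 28*(-5) - 4*(-32) + (-2)*(-9) = 6
Dy = (-3)*[21*(-1) - (-1)*(-11)] - 28*[(-3)*(-1) - (-1)*3] + (-2)*[(-3)*(-11) - 21*3]
  = (-3)*(-32) - 28*(6) + (-2)*(-30) = -12
Dz = (-3)*[3*(-11) - 21*(-2)] - 4*[(-3)*(-11) - 21*3] + 28*[(-3)*(-2) - 3*3]
  = (-3)*(9) - 4*(-30) + 28*(-3) = 9
x = Dx/D = 6/-3 = -2, y = Dy/D = -12/-3 = 4, z = Dz/D = 9/-3 = -3
Check eq1: (-3)(-2) + (4)(4) + (-2)(-3) = 28 = 28 ✓
Check eq2: (-3)(-2) + (3)(4) + (-1)(-3) = 21 = 21 ✓
Check eq3: (3)(-2) + (-2)(4) + (-1)(-3) = -11 = -11 ✓

x = -2, y = 4, z = -3


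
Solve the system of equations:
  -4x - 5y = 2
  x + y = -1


Using Cramer's rule:
Determinant D = (-4)(1) - (1)(-5) = -4 + 5 = 1
Dx = (2)(1) - (-1)(-5) = 2 - 5 = -3
Dy = (-4)(-1) - (1)(2) = 4 - 2 = 2
x = Dx/D = -3/1 = -3
y = Dy/D = 2/1 = 2

x = -3, y = 2


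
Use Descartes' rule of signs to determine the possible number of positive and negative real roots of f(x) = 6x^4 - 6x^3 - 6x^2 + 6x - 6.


Descartes' rule of signs:

For positive roots, count sign changes in f(x) = 6x^4 - 6x^3 - 6x^2 + 6x - 6:
Signs of coefficients: +, -, -, +, -
Number of sign changes: 3
Possible positive real roots: 3, 1

For negative roots, examine f(-x) = 6x^4 + 6x^3 - 6x^2 - 6x - 6:
Signs of coefficients: +, +, -, -, -
Number of sign changes: 1
Possible negative real roots: 1

Positive roots: 3 or 1; Negative roots: 1


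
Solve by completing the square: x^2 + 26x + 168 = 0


Start: x^2 + 26x + 168 = 0
Move constant: x^2 + 26x = -168
Half of 26 is 13, squared is 169
Add 169 to both sides: x^2 + 26x + 169 = 1
(x + 13)^2 = 1
x + 13 = ±1
x = -13 + 1 = -12 or x = -13 - 1 = -14

x = -14, x = -12


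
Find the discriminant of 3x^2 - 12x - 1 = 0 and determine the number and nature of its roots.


For ax^2 + bx + c = 0, discriminant D = b^2 - 4ac
Here a = 3, b = -12, c = -1
D = (-12)^2 - 4(3)(-1) = 144 + 12 = 156

D = 156 > 0 but not a perfect square
The equation has 2 distinct real irrational roots.

Discriminant = 156, 2 distinct real irrational roots


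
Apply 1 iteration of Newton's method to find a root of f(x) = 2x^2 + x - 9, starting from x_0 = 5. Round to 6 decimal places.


Newton's method: x_(n+1) = x_n - f(x_n)/f'(x_n)
f(x) = 2x^2 + x - 9
f'(x) = 4x + 1

Iteration 1:
  f(5.000000) = 46.000000
  f'(5.000000) = 21.000000
  x_1 = 5.000000 - (46.000000)/(21.000000) = 2.809524

x_1 = 2.809524


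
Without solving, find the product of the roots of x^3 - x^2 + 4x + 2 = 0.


By Vieta's formulas for x^3 + bx^2 + cx + d = 0:
  r1 + r2 + r3 = -b/a = 1
  r1*r2 + r1*r3 + r2*r3 = c/a = 4
  r1*r2*r3 = -d/a = -2


Product = -2


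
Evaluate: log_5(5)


We need the exponent such that 5^? = 5
5^1 = 5
Therefore log_5(5) = 1

1


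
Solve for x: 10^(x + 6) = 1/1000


Express both sides with the same base.
1/1000 = 10^(-3)
Since the bases match, equate exponents: x + 6 = -3
So x = -3 - (6) = -9

x = -9


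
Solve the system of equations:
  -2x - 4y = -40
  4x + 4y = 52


Using Cramer's rule:
Determinant D = (-2)(4) - (4)(-4) = -8 + 16 = 8
Dx = (-40)(4) - (52)(-4) = -160 + 208 = 48
Dy = (-2)(52) - (4)(-40) = -104 + 160 = 56
x = Dx/D = 48/8 = 6
y = Dy/D = 56/8 = 7

x = 6, y = 7


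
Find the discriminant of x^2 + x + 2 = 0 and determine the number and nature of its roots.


For ax^2 + bx + c = 0, discriminant D = b^2 - 4ac
Here a = 1, b = 1, c = 2
D = (1)^2 - 4(1)(2) = 1 - 8 = -7

D = -7 < 0
The equation has no real roots (2 complex conjugate roots).

Discriminant = -7, no real roots (2 complex conjugate roots)


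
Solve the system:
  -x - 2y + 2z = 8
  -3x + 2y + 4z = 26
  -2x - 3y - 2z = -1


Using Cramer's rule. Expand each determinant along the first row.
D  = (-1)*[2*(-2) - 4*(-3)] - (-2)*[(-3)*(-2) - 4*(-2)] + 2*[(-3)*(-3) - 2*(-2)]
  = (-1)*(8) - (-2)*(14) + 2*(13) = 46
Dx = 8*[2*(-2) - 4*(-3)] - (-2)*[26*(-2) - 4*(-1)] + 2*[26*(-3) - 2*(-1)]
  = 8*(8) - (-2)*(-48) + 2*(-76) = -184
Dy = (-1)*[26*(-2) - 4*(-1)] - 8*[(-3)*(-2) - 4*(-2)] + 2*[(-3)*(-1) - 26*(-2)]
  = (-1)*(-48) - 8*(14) + 2*(55) = 46
Dz = (-1)*[2*(-1) - 26*(-3)] - (-2)*[(-3)*(-1) - 26*(-2)] + 8*[(-3)*(-3) - 2*(-2)]
  = (-1)*(76) - (-2)*(55) + 8*(13) = 138
x = Dx/D = -184/46 = -4, y = Dy/D = 46/46 = 1, z = Dz/D = 138/46 = 3
Check eq1: (-1)(-4) + (-2)(1) + (2)(3) = 8 = 8 ✓
Check eq2: (-3)(-4) + (2)(1) + (4)(3) = 26 = 26 ✓
Check eq3: (-2)(-4) + (-3)(1) + (-2)(3) = -1 = -1 ✓

x = -4, y = 1, z = 3


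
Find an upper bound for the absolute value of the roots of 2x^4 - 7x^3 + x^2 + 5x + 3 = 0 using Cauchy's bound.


Cauchy's bound: all roots r satisfy |r| <= 1 + max(|a_i/a_n|) for i = 0,...,n-1
where a_n is the leading coefficient.

Coefficients: [2, -7, 1, 5, 3]
Leading coefficient a_n = 2
Ratios |a_i/a_n|: 7/2, 1/2, 5/2, 3/2
Maximum ratio: 7/2
Cauchy's bound: |r| <= 1 + 7/2 = 9/2

Upper bound = 9/2


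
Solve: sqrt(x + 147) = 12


Square both sides: x + 147 = 12^2 = 144
x = 144 - 147 = -3
x = -3
Check: sqrt(1*(-3) + 147) = sqrt(144) = 12 ✓

x = -3


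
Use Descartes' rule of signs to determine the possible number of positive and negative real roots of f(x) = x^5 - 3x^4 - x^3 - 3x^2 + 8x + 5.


Descartes' rule of signs:

For positive roots, count sign changes in f(x) = x^5 - 3x^4 - x^3 - 3x^2 + 8x + 5:
Signs of coefficients: +, -, -, -, +, +
Number of sign changes: 2
Possible positive real roots: 2, 0

For negative roots, examine f(-x) = -x^5 - 3x^4 + x^3 - 3x^2 - 8x + 5:
Signs of coefficients: -, -, +, -, -, +
Number of sign changes: 3
Possible negative real roots: 3, 1

Positive roots: 2 or 0; Negative roots: 3 or 1


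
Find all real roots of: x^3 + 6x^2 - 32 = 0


Let p(x) = x^3 + 6x^2 - 32. By the rational root theorem (leading coefficient 1), any rational root is an integer divisor of 32: try ±1, ±2, ... in turn.
Test x = 1: value = -25 ≠ 0.
Test x = -1: value = -27 ≠ 0.
Test x = 2: value = 0 ✓, so (x - 2) is a factor.
Synthetic division by (x - 2): bring down 1; 1(2) + 6 = 8; 8(2) + 0 = 16; 16(2) - 32 = 0 → quotient x^2 + 8x + 16, remainder 0.
Solve the quadratic x^2 + 8x + 16 = 0: discriminant = 8^2 - 4(1)(16) = 64 - 64 = 0.
Discriminant = 0, so a double root: x = -8/2 = -4.

x = -4 (multiplicity 2), x = 2


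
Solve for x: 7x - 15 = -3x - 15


Starting with: 7x - 15 = -3x - 15
Move all x terms to left: (7 + 3)x = -15 + 15
Simplify: 10x = 0
Divide both sides by 10: x = 0

x = 0


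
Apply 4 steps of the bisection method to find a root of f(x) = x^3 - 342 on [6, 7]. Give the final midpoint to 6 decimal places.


f(x) = x^3 - 342
f(6) = -126 < 0
f(7) = 1 > 0

Step 1: midpoint = (6.000000 + 7.000000)/2 = 6.500000
  f(6.500000) = -67.375000
  f(mid) < 0, so root is in [6.500000, 7.000000]

Step 2: midpoint = (6.500000 + 7.000000)/2 = 6.750000
  f(6.750000) = -34.453125
  f(mid) < 0, so root is in [6.750000, 7.000000]

Step 3: midpoint = (6.750000 + 7.000000)/2 = 6.875000
  f(6.875000) = -17.048828
  f(mid) < 0, so root is in [6.875000, 7.000000]

Step 4: midpoint = (6.875000 + 7.000000)/2 = 6.937500
  f(6.937500) = -8.105713
  f(mid) < 0, so root is in [6.937500, 7.000000]

midpoint = 6.937500


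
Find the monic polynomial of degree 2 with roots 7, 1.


A monic polynomial with roots 7, 1 is:
p(x) = (x - 7)(x - 1)
After multiplying by (x - 7): x - 7
After multiplying by (x - 1): x^2 - 8x + 7

x^2 - 8x + 7


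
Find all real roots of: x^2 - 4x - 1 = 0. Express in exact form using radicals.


Using the quadratic formula: x = (-b ± sqrt(b^2 - 4ac)) / (2a)
Here a = 1, b = -4, c = -1
Discriminant = b^2 - 4ac = (-4)^2 - 4(1)(-1) = 16 + 4 = 20
Since discriminant = 20 > 0, there are two real roots.
x = (4 ± 2*sqrt(5)) / 2
Simplifying: x = 2 ± sqrt(5)
Numerically: x ≈ 4.2361 or x ≈ -0.2361

x = 2 + sqrt(5) or x = 2 - sqrt(5)


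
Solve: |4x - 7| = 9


An absolute value equation |expr| = 9 gives two cases:
Case 1: 4x - 7 = 9
  4x = 16, so x = 4
Case 2: 4x - 7 = -9
  4x = -2, so x = -1/2

x = -1/2, x = 4


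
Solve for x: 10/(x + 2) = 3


Multiply both sides by (x + 2): 10 = 3(x + 2)
Distribute: 10 = 3x + 6
3x = 10 - 6 = 4
x = 4/3

x = 4/3


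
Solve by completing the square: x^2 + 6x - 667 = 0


Start: x^2 + 6x - 667 = 0
Move constant: x^2 + 6x = 667
Half of 6 is 3, squared is 9
Add 9 to both sides: x^2 + 6x + 9 = 676
(x + 3)^2 = 676
x + 3 = ±26
x = -3 + 26 = 23 or x = -3 - 26 = -29

x = -29, x = 23


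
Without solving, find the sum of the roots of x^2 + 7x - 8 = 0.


By Vieta's formulas for ax^2 + bx + c = 0:
  Sum of roots = -b/a
  Product of roots = c/a

Here a = 1, b = 7, c = -8
Sum = -(7)/1 = -7
Product = -8/1 = -8

Sum = -7


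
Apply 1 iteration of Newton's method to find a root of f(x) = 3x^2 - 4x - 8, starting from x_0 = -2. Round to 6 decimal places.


Newton's method: x_(n+1) = x_n - f(x_n)/f'(x_n)
f(x) = 3x^2 - 4x - 8
f'(x) = 6x - 4

Iteration 1:
  f(-2.000000) = 12.000000
  f'(-2.000000) = -16.000000
  x_1 = -2.000000 - (12.000000)/(-16.000000) = -1.250000

x_1 = -1.250000


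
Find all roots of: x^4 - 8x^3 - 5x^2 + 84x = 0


The constant term is 0, so x = 0 is a root. Factor out x:
  x^3 - 8x^2 - 5x + 84 = 0
Let p(x) = x^3 - 8x^2 - 5x + 84. By the rational root theorem (leading coefficient 1), any rational root is an integer divisor of 84: try ±1, ±2, ... in turn.
Test x = 1: value = 72 ≠ 0.
Test x = -1: value = 80 ≠ 0.
Test x = 2: value = 50 ≠ 0.
Test x = -2: value = 54 ≠ 0.
Test x = 3: value = 24 ≠ 0.
Test x = -3: value = 0 ✓, so (x + 3) is a factor.
Synthetic division by (x + 3): bring down 1; 1(-3) - 8 = -11; (-11)(-3) - 5 = 28; 28(-3) + 84 = 0 → quotient x^2 - 11x + 28, remainder 0.
Solve the quadratic x^2 - 11x + 28 = 0: discriminant = (-11)^2 - 4(1)(28) = 121 - 112 = 9.
sqrt(9) = 3, so x = (11 ± 3)/2: x = 7 or x = 4.
Collecting all roots found:

x = -3, x = 0, x = 4, x = 7


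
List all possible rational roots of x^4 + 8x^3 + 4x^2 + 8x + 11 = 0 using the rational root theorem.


Rational root theorem: possible roots are ±p/q where:
  p divides the constant term (11): p ∈ {1, 11}
  q divides the leading coefficient (1): q ∈ {1}

All possible rational roots: -11, -1, 1, 11

-11, -1, 1, 11


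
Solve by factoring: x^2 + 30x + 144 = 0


We need two numbers that multiply to 144 and add to 30.
Those numbers are 6 and 24 (since 6 * 24 = 144 and 6 + 24 = 30).
So x^2 + 30x + 144 = (x + 6)(x + 24) = 0
Setting each factor to zero: x = -6 or x = -24

x = -24, x = -6


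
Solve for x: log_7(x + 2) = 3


Convert to exponential form: x + 2 = 7^3 = 343
x = 343 - 2 = 341
Check: log_7(341 + 2) = log_7(343) = log_7(343) = 3 ✓

x = 341


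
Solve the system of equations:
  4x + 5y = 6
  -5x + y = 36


Using Cramer's rule:
Determinant D = (4)(1) - (-5)(5) = 4 + 25 = 29
Dx = (6)(1) - (36)(5) = 6 - 180 = -174
Dy = (4)(36) - (-5)(6) = 144 + 30 = 174
x = Dx/D = -174/29 = -6
y = Dy/D = 174/29 = 6

x = -6, y = 6


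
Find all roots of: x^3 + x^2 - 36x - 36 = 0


Let p(x) = x^3 + x^2 - 36x - 36. By the rational root theorem (leading coefficient 1), any rational root is an integer divisor of 36: try ±1, ±2, ... in turn.
Test x = 1: value = -70 ≠ 0.
Test x = -1: value = 0 ✓, so (x + 1) is a factor.
Synthetic division by (x + 1): bring down 1; 1(-1) + 1 = 0; 0(-1) - 36 = -36; (-36)(-1) - 36 = 0 → quotient x^2 - 36, remainder 0.
Solve the quadratic x^2 - 36 = 0: discriminant = 0^2 - 4(1)(-36) = 0 + 144 = 144.
sqrt(144) = 12, so x = (0 ± 12)/2: x = 6 or x = -6.
Collecting all roots found:

x = -6, x = -1, x = 6


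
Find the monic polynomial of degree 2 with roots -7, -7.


A monic polynomial with roots -7, -7 is:
p(x) = (x + 7)(x + 7)
After multiplying by (x + 7): x + 7
After multiplying by (x + 7): x^2 + 14x + 49

x^2 + 14x + 49


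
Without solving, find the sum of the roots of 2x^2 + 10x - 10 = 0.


By Vieta's formulas for ax^2 + bx + c = 0:
  Sum of roots = -b/a
  Product of roots = c/a

Here a = 2, b = 10, c = -10
Sum = -(10)/2 = -5
Product = -10/2 = -5

Sum = -5


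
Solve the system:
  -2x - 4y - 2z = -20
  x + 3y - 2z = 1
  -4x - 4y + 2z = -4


Using Cramer's rule. Expand each determinant along the first row.
D  = (-2)*[3*2 - (-2)*(-4)] - (-4)*[1*2 - (-2)*(-4)] + (-2)*[1*(-4) - 3*(-4)]
  = (-2)*(-2) - (-4)*(-6) + (-2)*(8) = -36
Dx = (-20)*[3*2 - (-2)*(-4)] - (-4)*[1*2 - (-2)*(-4)] + (-2)*[1*(-4) - 3*(-4)]
  = (-20)*(-2) - (-4)*(-6) + (-2)*(8) = 0
Dy = (-2)*[1*2 - (-2)*(-4)] - (-20)*[1*2 - (-2)*(-4)] + (-2)*[1*(-4) - 1*(-4)]
  = (-2)*(-6) - (-20)*(-6) + (-2)*(0) = -108
Dz = (-2)*[3*(-4) - 1*(-4)] - (-4)*[1*(-4) - 1*(-4)] + (-20)*[1*(-4) - 3*(-4)]
  = (-2)*(-8) - (-4)*(0) + (-20)*(8) = -144
x = Dx/D = 0/-36 = 0, y = Dy/D = -108/-36 = 3, z = Dz/D = -144/-36 = 4
Check eq1: (-2)(0) + (-4)(3) + (-2)(4) = -20 = -20 ✓
Check eq2: (1)(0) + (3)(3) + (-2)(4) = 1 = 1 ✓
Check eq3: (-4)(0) + (-4)(3) + (2)(4) = -4 = -4 ✓

x = 0, y = 3, z = 4


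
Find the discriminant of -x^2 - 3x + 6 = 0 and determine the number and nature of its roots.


For ax^2 + bx + c = 0, discriminant D = b^2 - 4ac
Here a = -1, b = -3, c = 6
D = (-3)^2 - 4(-1)(6) = 9 + 24 = 33

D = 33 > 0 but not a perfect square
The equation has 2 distinct real irrational roots.

Discriminant = 33, 2 distinct real irrational roots


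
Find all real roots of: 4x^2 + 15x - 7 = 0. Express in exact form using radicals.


Using the quadratic formula: x = (-b ± sqrt(b^2 - 4ac)) / (2a)
Here a = 4, b = 15, c = -7
Discriminant = b^2 - 4ac = 15^2 - 4(4)(-7) = 225 + 112 = 337
Since discriminant = 337 > 0, there are two real roots.
x = (-15 ± sqrt(337)) / 8
Numerically: x ≈ 0.4197 or x ≈ -4.1697

x = (-15 + sqrt(337)) / 8 or x = (-15 - sqrt(337)) / 8


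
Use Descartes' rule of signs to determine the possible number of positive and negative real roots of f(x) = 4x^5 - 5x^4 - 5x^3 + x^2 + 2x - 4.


Descartes' rule of signs:

For positive roots, count sign changes in f(x) = 4x^5 - 5x^4 - 5x^3 + x^2 + 2x - 4:
Signs of coefficients: +, -, -, +, +, -
Number of sign changes: 3
Possible positive real roots: 3, 1

For negative roots, examine f(-x) = -4x^5 - 5x^4 + 5x^3 + x^2 - 2x - 4:
Signs of coefficients: -, -, +, +, -, -
Number of sign changes: 2
Possible negative real roots: 2, 0

Positive roots: 3 or 1; Negative roots: 2 or 0


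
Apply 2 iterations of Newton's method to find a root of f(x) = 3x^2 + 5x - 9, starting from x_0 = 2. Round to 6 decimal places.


Newton's method: x_(n+1) = x_n - f(x_n)/f'(x_n)
f(x) = 3x^2 + 5x - 9
f'(x) = 6x + 5

Iteration 1:
  f(2.000000) = 13.000000
  f'(2.000000) = 17.000000
  x_1 = 2.000000 - (13.000000)/(17.000000) = 1.235294

Iteration 2:
  f(1.235294) = 1.754325
  f'(1.235294) = 12.411765
  x_2 = 1.235294 - (1.754325)/(12.411765) = 1.093950

x_2 = 1.093950


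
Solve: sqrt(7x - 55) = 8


Square both sides: 7x - 55 = 8^2 = 64
7x = 64 + 55 = 119
x = 17
Check: sqrt(7*17 - 55) = sqrt(64) = 8 ✓

x = 17


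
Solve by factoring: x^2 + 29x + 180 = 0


We need two numbers that multiply to 180 and add to 29.
Those numbers are 20 and 9 (since 20 * 9 = 180 and 20 + 9 = 29).
So x^2 + 29x + 180 = (x + 20)(x + 9) = 0
Setting each factor to zero: x = -20 or x = -9

x = -20, x = -9


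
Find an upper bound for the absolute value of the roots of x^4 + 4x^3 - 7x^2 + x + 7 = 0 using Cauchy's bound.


Cauchy's bound: all roots r satisfy |r| <= 1 + max(|a_i/a_n|) for i = 0,...,n-1
where a_n is the leading coefficient.

Coefficients: [1, 4, -7, 1, 7]
Leading coefficient a_n = 1
Ratios |a_i/a_n|: 4, 7, 1, 7
Maximum ratio: 7
Cauchy's bound: |r| <= 1 + 7 = 8

Upper bound = 8


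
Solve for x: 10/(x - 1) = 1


Multiply both sides by (x - 1): 10 = 1(x - 1)
Distribute: 10 = x - 1
x = 10 + 1 = 11
x = 11

x = 11


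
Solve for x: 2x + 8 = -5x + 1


Starting with: 2x + 8 = -5x + 1
Move all x terms to left: (2 + 5)x = 1 - 8
Simplify: 7x = -7
Divide both sides by 7: x = -1

x = -1


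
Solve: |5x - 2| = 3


An absolute value equation |expr| = 3 gives two cases:
Case 1: 5x - 2 = 3
  5x = 5, so x = 1
Case 2: 5x - 2 = -3
  5x = -1, so x = -1/5

x = -1/5, x = 1


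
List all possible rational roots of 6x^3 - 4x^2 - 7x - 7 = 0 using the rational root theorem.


Rational root theorem: possible roots are ±p/q where:
  p divides the constant term (-7): p ∈ {1, 7}
  q divides the leading coefficient (6): q ∈ {1, 2, 3, 6}

All possible rational roots: -7, -7/2, -7/3, -7/6, -1, -1/2, -1/3, -1/6, 1/6, 1/3, 1/2, 1, 7/6, 7/3, 7/2, 7

-7, -7/2, -7/3, -7/6, -1, -1/2, -1/3, -1/6, 1/6, 1/3, 1/2, 1, 7/6, 7/3, 7/2, 7


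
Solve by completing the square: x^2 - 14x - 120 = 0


Start: x^2 - 14x - 120 = 0
Move constant: x^2 - 14x = 120
Half of -14 is -7, squared is 49
Add 49 to both sides: x^2 - 14x + 49 = 169
(x - 7)^2 = 169
x - 7 = ±13
x = 7 + 13 = 20 or x = 7 - 13 = -6

x = -6, x = 20


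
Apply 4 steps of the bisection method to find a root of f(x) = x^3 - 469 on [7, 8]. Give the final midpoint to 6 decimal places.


f(x) = x^3 - 469
f(7) = -126 < 0
f(8) = 43 > 0

Step 1: midpoint = (7.000000 + 8.000000)/2 = 7.500000
  f(7.500000) = -47.125000
  f(mid) < 0, so root is in [7.500000, 8.000000]

Step 2: midpoint = (7.500000 + 8.000000)/2 = 7.750000
  f(7.750000) = -3.515625
  f(mid) < 0, so root is in [7.750000, 8.000000]

Step 3: midpoint = (7.750000 + 8.000000)/2 = 7.875000
  f(7.875000) = 19.373047
  f(mid) > 0, so root is in [7.750000, 7.875000]

Step 4: midpoint = (7.750000 + 7.875000)/2 = 7.812500
  f(7.812500) = 7.837158
  f(mid) > 0, so root is in [7.750000, 7.812500]

midpoint = 7.812500


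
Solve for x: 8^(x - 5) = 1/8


Express both sides with the same base.
1/8 = 8^(-1)
Since the bases match, equate exponents: x - 5 = -1
So x = -1 - (-5) = 4

x = 4


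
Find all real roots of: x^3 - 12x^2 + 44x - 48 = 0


Let p(x) = x^3 - 12x^2 + 44x - 48. By the rational root theorem (leading coefficient 1), any rational root is an integer divisor of 48: try ±1, ±2, ... in turn.
Test x = 1: value = -15 ≠ 0.
Test x = -1: value = -105 ≠ 0.
Test x = 2: value = 0 ✓, so (x - 2) is a factor.
Synthetic division by (x - 2): bring down 1; 1(2) - 12 = -10; (-10)(2) + 44 = 24; 24(2) - 48 = 0 → quotient x^2 - 10x + 24, remainder 0.
Solve the quadratic x^2 - 10x + 24 = 0: discriminant = (-10)^2 - 4(1)(24) = 100 - 96 = 4.
sqrt(4) = 2, so x = (10 ± 2)/2: x = 6 or x = 4.

x = 2, x = 4, x = 6


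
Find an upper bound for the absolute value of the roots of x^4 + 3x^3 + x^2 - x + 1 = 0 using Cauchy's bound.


Cauchy's bound: all roots r satisfy |r| <= 1 + max(|a_i/a_n|) for i = 0,...,n-1
where a_n is the leading coefficient.

Coefficients: [1, 3, 1, -1, 1]
Leading coefficient a_n = 1
Ratios |a_i/a_n|: 3, 1, 1, 1
Maximum ratio: 3
Cauchy's bound: |r| <= 1 + 3 = 4

Upper bound = 4


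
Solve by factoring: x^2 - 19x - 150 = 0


We need two numbers that multiply to -150 and add to -19.
Those numbers are 6 and -25 (since 6 * (-25) = -150 and 6 + (-25) = -19).
So x^2 - 19x - 150 = (x + 6)(x - 25) = 0
Setting each factor to zero: x = -6 or x = 25

x = -6, x = 25


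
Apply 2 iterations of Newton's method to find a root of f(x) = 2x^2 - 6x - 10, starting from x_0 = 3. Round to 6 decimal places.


Newton's method: x_(n+1) = x_n - f(x_n)/f'(x_n)
f(x) = 2x^2 - 6x - 10
f'(x) = 4x - 6

Iteration 1:
  f(3.000000) = -10.000000
  f'(3.000000) = 6.000000
  x_1 = 3.000000 - (-10.000000)/(6.000000) = 4.666667

Iteration 2:
  f(4.666667) = 5.555556
  f'(4.666667) = 12.666667
  x_2 = 4.666667 - (5.555556)/(12.666667) = 4.228070

x_2 = 4.228070


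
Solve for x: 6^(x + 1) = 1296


Express both sides with the same base.
1296 = 6^4
Since the bases match, equate exponents: x + 1 = 4
So x = 4 - (1) = 3

x = 3


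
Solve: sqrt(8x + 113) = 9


Square both sides: 8x + 113 = 9^2 = 81
8x = 81 - 113 = -32
x = -4
Check: sqrt(8*(-4) + 113) = sqrt(81) = 9 ✓

x = -4


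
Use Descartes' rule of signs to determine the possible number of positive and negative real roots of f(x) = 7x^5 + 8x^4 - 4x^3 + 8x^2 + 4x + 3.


Descartes' rule of signs:

For positive roots, count sign changes in f(x) = 7x^5 + 8x^4 - 4x^3 + 8x^2 + 4x + 3:
Signs of coefficients: +, +, -, +, +, +
Number of sign changes: 2
Possible positive real roots: 2, 0

For negative roots, examine f(-x) = -7x^5 + 8x^4 + 4x^3 + 8x^2 - 4x + 3:
Signs of coefficients: -, +, +, +, -, +
Number of sign changes: 3
Possible negative real roots: 3, 1

Positive roots: 2 or 0; Negative roots: 3 or 1


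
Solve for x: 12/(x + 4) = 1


Multiply both sides by (x + 4): 12 = 1(x + 4)
Distribute: 12 = x + 4
x = 12 - 4 = 8
x = 8

x = 8


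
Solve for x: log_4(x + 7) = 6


Convert to exponential form: x + 7 = 4^6 = 4096
x = 4096 - 7 = 4089
Check: log_4(4089 + 7) = log_4(4096) = log_4(4096) = 6 ✓

x = 4089


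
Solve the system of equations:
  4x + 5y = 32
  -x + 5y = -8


Using Cramer's rule:
Determinant D = (4)(5) - (-1)(5) = 20 + 5 = 25
Dx = (32)(5) - (-8)(5) = 160 + 40 = 200
Dy = (4)(-8) - (-1)(32) = -32 + 32 = 0
x = Dx/D = 200/25 = 8
y = Dy/D = 0/25 = 0

x = 8, y = 0


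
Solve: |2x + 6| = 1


An absolute value equation |expr| = 1 gives two cases:
Case 1: 2x + 6 = 1
  2x = -5, so x = -5/2
Case 2: 2x + 6 = -1
  2x = -7, so x = -7/2

x = -7/2, x = -5/2


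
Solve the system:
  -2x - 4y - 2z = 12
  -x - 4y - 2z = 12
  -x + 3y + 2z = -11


Using Cramer's rule. Expand each determinant along the first row.
D  = (-2)*[(-4)*2 - (-2)*3] - (-4)*[(-1)*2 - (-2)*(-1)] + (-2)*[(-1)*3 - (-4)*(-1)]
  = (-2)*(-2) - (-4)*(-4) + (-2)*(-7) = 2
Dx = 12*[(-4)*2 - (-2)*3] - (-4)*[12*2 - (-2)*(-11)] + (-2)*[12*3 - (-4)*(-11)]
  = 12*(-2) - (-4)*(2) + (-2)*(-8) = 0
Dy = (-2)*[12*2 - (-2)*(-11)] - 12*[(-1)*2 - (-2)*(-1)] + (-2)*[(-1)*(-11) - 12*(-1)]
  = (-2)*(2) - 12*(-4) + (-2)*(23) = -2
Dz = (-2)*[(-4)*(-11) - 12*3] - (-4)*[(-1)*(-11) - 12*(-1)] + 12*[(-1)*3 - (-4)*(-1)]
  = (-2)*(8) - (-4)*(23) + 12*(-7) = -8
x = Dx/D = 0/2 = 0, y = Dy/D = -2/2 = -1, z = Dz/D = -8/2 = -4
Check eq1: (-2)(0) + (-4)(-1) + (-2)(-4) = 12 = 12 ✓
Check eq2: (-1)(0) + (-4)(-1) + (-2)(-4) = 12 = 12 ✓
Check eq3: (-1)(0) + (3)(-1) + (2)(-4) = -11 = -11 ✓

x = 0, y = -1, z = -4


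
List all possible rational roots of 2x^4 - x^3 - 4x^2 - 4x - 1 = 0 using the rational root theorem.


Rational root theorem: possible roots are ±p/q where:
  p divides the constant term (-1): p ∈ {1}
  q divides the leading coefficient (2): q ∈ {1, 2}

All possible rational roots: -1, -1/2, 1/2, 1

-1, -1/2, 1/2, 1


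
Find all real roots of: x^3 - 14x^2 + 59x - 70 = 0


Let p(x) = x^3 - 14x^2 + 59x - 70. By the rational root theorem (leading coefficient 1), any rational root is an integer divisor of 70: try ±1, ±2, ... in turn.
Test x = 1: value = -24 ≠ 0.
Test x = -1: value = -144 ≠ 0.
Test x = 2: value = 0 ✓, so (x - 2) is a factor.
Synthetic division by (x - 2): bring down 1; 1(2) - 14 = -12; (-12)(2) + 59 = 35; 35(2) - 70 = 0 → quotient x^2 - 12x + 35, remainder 0.
Solve the quadratic x^2 - 12x + 35 = 0: discriminant = (-12)^2 - 4(1)(35) = 144 - 140 = 4.
sqrt(4) = 2, so x = (12 ± 2)/2: x = 7 or x = 5.

x = 2, x = 5, x = 7


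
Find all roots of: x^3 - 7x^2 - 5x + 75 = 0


Let p(x) = x^3 - 7x^2 - 5x + 75. By the rational root theorem (leading coefficient 1), any rational root is an integer divisor of 75: try ±1, ±2, ... in turn.
Test x = 1: value = 64 ≠ 0.
Test x = -1: value = 72 ≠ 0.
Test x = 3: value = 24 ≠ 0.
Test x = -3: value = 0 ✓, so (x + 3) is a factor.
Synthetic division by (x + 3): bring down 1; 1(-3) - 7 = -10; (-10)(-3) - 5 = 25; 25(-3) + 75 = 0 → quotient x^2 - 10x + 25, remainder 0.
Solve the quadratic x^2 - 10x + 25 = 0: discriminant = (-10)^2 - 4(1)(25) = 100 - 100 = 0.
Discriminant = 0, so a double root: x = 10/2 = 5.
Collecting all roots found:

x = -3, x = 5 (multiplicity 2)


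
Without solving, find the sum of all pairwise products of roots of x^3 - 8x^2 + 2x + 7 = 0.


By Vieta's formulas for x^3 + bx^2 + cx + d = 0:
  r1 + r2 + r3 = -b/a = 8
  r1*r2 + r1*r3 + r2*r3 = c/a = 2
  r1*r2*r3 = -d/a = -7


Sum of pairwise products = 2


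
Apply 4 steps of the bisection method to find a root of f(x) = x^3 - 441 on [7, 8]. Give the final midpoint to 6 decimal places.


f(x) = x^3 - 441
f(7) = -98 < 0
f(8) = 71 > 0

Step 1: midpoint = (7.000000 + 8.000000)/2 = 7.500000
  f(7.500000) = -19.125000
  f(mid) < 0, so root is in [7.500000, 8.000000]

Step 2: midpoint = (7.500000 + 8.000000)/2 = 7.750000
  f(7.750000) = 24.484375
  f(mid) > 0, so root is in [7.500000, 7.750000]

Step 3: midpoint = (7.500000 + 7.750000)/2 = 7.625000
  f(7.625000) = 2.322266
  f(mid) > 0, so root is in [7.500000, 7.625000]

Step 4: midpoint = (7.500000 + 7.625000)/2 = 7.562500
  f(7.562500) = -8.489990
  f(mid) < 0, so root is in [7.562500, 7.625000]

midpoint = 7.562500


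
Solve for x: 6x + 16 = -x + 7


Starting with: 6x + 16 = -x + 7
Move all x terms to left: (6 + 1)x = 7 - 16
Simplify: 7x = -9
Divide both sides by 7: x = -9/7

x = -9/7


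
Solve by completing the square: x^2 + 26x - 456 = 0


Start: x^2 + 26x - 456 = 0
Move constant: x^2 + 26x = 456
Half of 26 is 13, squared is 169
Add 169 to both sides: x^2 + 26x + 169 = 625
(x + 13)^2 = 625
x + 13 = ±25
x = -13 + 25 = 12 or x = -13 - 25 = -38

x = -38, x = 12


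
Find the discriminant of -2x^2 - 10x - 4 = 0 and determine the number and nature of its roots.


For ax^2 + bx + c = 0, discriminant D = b^2 - 4ac
Here a = -2, b = -10, c = -4
D = (-10)^2 - 4(-2)(-4) = 100 - 32 = 68

D = 68 > 0 but not a perfect square
The equation has 2 distinct real irrational roots.

Discriminant = 68, 2 distinct real irrational roots


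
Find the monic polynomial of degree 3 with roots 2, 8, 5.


A monic polynomial with roots 2, 8, 5 is:
p(x) = (x - 2)(x - 8)(x - 5)
After multiplying by (x - 2): x - 2
After multiplying by (x - 8): x^2 - 10x + 16
After multiplying by (x - 5): x^3 - 15x^2 + 66x - 80

x^3 - 15x^2 + 66x - 80


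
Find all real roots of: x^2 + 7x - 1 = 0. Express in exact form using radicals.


Using the quadratic formula: x = (-b ± sqrt(b^2 - 4ac)) / (2a)
Here a = 1, b = 7, c = -1
Discriminant = b^2 - 4ac = 7^2 - 4(1)(-1) = 49 + 4 = 53
Since discriminant = 53 > 0, there are two real roots.
x = (-7 ± sqrt(53)) / 2
Numerically: x ≈ 0.1401 or x ≈ -7.1401

x = (-7 + sqrt(53)) / 2 or x = (-7 - sqrt(53)) / 2


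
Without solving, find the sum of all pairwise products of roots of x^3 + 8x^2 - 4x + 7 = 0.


By Vieta's formulas for x^3 + bx^2 + cx + d = 0:
  r1 + r2 + r3 = -b/a = -8
  r1*r2 + r1*r3 + r2*r3 = c/a = -4
  r1*r2*r3 = -d/a = -7


Sum of pairwise products = -4


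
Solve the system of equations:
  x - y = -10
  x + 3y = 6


Using Cramer's rule:
Determinant D = (1)(3) - (1)(-1) = 3 + 1 = 4
Dx = (-10)(3) - (6)(-1) = -30 + 6 = -24
Dy = (1)(6) - (1)(-10) = 6 + 10 = 16
x = Dx/D = -24/4 = -6
y = Dy/D = 16/4 = 4

x = -6, y = 4


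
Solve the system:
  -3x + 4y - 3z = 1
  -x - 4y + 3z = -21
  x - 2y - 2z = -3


Using Cramer's rule. Expand each determinant along the first row.
D  = (-3)*[(-4)*(-2) - 3*(-2)] - 4*[(-1)*(-2) - 3*1] + (-3)*[(-1)*(-2) - (-4)*1]
  = (-3)*(14) - 4*(-1) + (-3)*(6) = -56
Dx = 1*[(-4)*(-2) - 3*(-2)] - 4*[(-21)*(-2) - 3*(-3)] + (-3)*[(-21)*(-2) - (-4)*(-3)]
  = 1*(14) - 4*(51) + (-3)*(30) = -280
Dy = (-3)*[(-21)*(-2) - 3*(-3)] - 1*[(-1)*(-2) - 3*1] + (-3)*[(-1)*(-3) - (-21)*1]
  = (-3)*(51) - 1*(-1) + (-3)*(24) = -224
Dz = (-3)*[(-4)*(-3) - (-21)*(-2)] - 4*[(-1)*(-3) - (-21)*1] + 1*[(-1)*(-2) - (-4)*1]
  = (-3)*(-30) - 4*(24) + 1*(6) = 0
x = Dx/D = -280/-56 = 5, y = Dy/D = -224/-56 = 4, z = Dz/D = 0/-56 = 0
Check eq1: (-3)(5) + (4)(4) + (-3)(0) = 1 = 1 ✓
Check eq2: (-1)(5) + (-4)(4) + (3)(0) = -21 = -21 ✓
Check eq3: (1)(5) + (-2)(4) + (-2)(0) = -3 = -3 ✓

x = 5, y = 4, z = 0


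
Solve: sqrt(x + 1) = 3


Square both sides: x + 1 = 3^2 = 9
x = 9 - 1 = 8
x = 8
Check: sqrt(1*8 + 1) = sqrt(9) = 3 ✓

x = 8


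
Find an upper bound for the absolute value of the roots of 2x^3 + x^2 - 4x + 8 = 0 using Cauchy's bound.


Cauchy's bound: all roots r satisfy |r| <= 1 + max(|a_i/a_n|) for i = 0,...,n-1
where a_n is the leading coefficient.

Coefficients: [2, 1, -4, 8]
Leading coefficient a_n = 2
Ratios |a_i/a_n|: 1/2, 2, 4
Maximum ratio: 4
Cauchy's bound: |r| <= 1 + 4 = 5

Upper bound = 5


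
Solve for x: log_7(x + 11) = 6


Convert to exponential form: x + 11 = 7^6 = 117649
x = 117649 - 11 = 117638
Check: log_7(117638 + 11) = log_7(117649) = log_7(117649) = 6 ✓

x = 117638


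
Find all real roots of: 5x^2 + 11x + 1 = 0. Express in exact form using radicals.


Using the quadratic formula: x = (-b ± sqrt(b^2 - 4ac)) / (2a)
Here a = 5, b = 11, c = 1
Discriminant = b^2 - 4ac = 11^2 - 4(5)(1) = 121 - 20 = 101
Since discriminant = 101 > 0, there are two real roots.
x = (-11 ± sqrt(101)) / 10
Numerically: x ≈ -0.0950 or x ≈ -2.1050

x = (-11 + sqrt(101)) / 10 or x = (-11 - sqrt(101)) / 10


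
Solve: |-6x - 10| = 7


An absolute value equation |expr| = 7 gives two cases:
Case 1: -6x - 10 = 7
  -6x = 17, so x = -17/6
Case 2: -6x - 10 = -7
  -6x = 3, so x = -1/2

x = -17/6, x = -1/2


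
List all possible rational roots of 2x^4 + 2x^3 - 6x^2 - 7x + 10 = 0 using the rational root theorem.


Rational root theorem: possible roots are ±p/q where:
  p divides the constant term (10): p ∈ {1, 2, 5, 10}
  q divides the leading coefficient (2): q ∈ {1, 2}

All possible rational roots: -10, -5, -5/2, -2, -1, -1/2, 1/2, 1, 2, 5/2, 5, 10

-10, -5, -5/2, -2, -1, -1/2, 1/2, 1, 2, 5/2, 5, 10


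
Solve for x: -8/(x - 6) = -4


Multiply both sides by (x - 6): -8 = -4(x - 6)
Distribute: -8 = -4x + 24
-4x = -8 - 24 = -32
x = 8

x = 8


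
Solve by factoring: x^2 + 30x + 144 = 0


We need two numbers that multiply to 144 and add to 30.
Those numbers are 6 and 24 (since 6 * 24 = 144 and 6 + 24 = 30).
So x^2 + 30x + 144 = (x + 6)(x + 24) = 0
Setting each factor to zero: x = -6 or x = -24

x = -24, x = -6


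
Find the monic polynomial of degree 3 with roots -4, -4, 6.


A monic polynomial with roots -4, -4, 6 is:
p(x) = (x + 4)(x + 4)(x - 6)
After multiplying by (x + 4): x + 4
After multiplying by (x + 4): x^2 + 8x + 16
After multiplying by (x - 6): x^3 + 2x^2 - 32x - 96

x^3 + 2x^2 - 32x - 96
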